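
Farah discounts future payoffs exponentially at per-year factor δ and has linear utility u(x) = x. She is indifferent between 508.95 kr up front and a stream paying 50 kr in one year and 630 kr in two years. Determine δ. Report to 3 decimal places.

The stream is worth 50δ + 630δ² today, so 50δ + 630δ² = 508.95.
Rearranged: 630δ² + 50δ − 508.95 = 0.
δ = (−50 + √(50² + 4·630·508.95)) / (2·630) = (−50 + √1285054.00) / 1260 ≈ 0.860.

δ ≈ 0.860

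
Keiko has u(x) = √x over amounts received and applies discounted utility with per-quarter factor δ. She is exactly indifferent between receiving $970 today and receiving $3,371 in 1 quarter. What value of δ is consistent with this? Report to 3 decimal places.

Equating discounted utilities: u(970) = δ·u(3371) ⇒ δ = u(970)/u(3371).
With u(x) = √x: δ = √970/√3371 = √(970/3371) = 0.53642.

δ ≈ 0.536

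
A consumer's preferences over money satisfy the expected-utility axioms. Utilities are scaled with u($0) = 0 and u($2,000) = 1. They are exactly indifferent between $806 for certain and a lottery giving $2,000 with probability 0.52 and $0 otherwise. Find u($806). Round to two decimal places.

0.52

u($806) equals the lottery's expected utility: 0.52·1 + 0.48·0 = 0.52.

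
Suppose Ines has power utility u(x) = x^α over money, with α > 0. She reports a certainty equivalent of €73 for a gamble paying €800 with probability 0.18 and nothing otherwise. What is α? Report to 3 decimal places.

α ≈ 0.716

Since u(0) = 0, the lottery's EU is 0.18·800^α.
Equating: 73^α = 0.18·800^α, i.e. 0.0912^α = 0.18.
α = ln(0.18) / ln(73/800) = -1.714798/-2.394152 ≈ 0.716.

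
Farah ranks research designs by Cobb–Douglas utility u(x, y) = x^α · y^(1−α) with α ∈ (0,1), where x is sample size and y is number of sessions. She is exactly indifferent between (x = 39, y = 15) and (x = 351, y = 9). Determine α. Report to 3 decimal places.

α ≈ 0.189

Set the two utilities equal: 39^α·15^(1−α) = 351^α·9^(1−α).
Rearrange to (39/351)^α = (9/15)^(1−α) and take logs: α·-2.197225 = (1−α)·-0.510826.
Thus α·(-2.708051) = -0.510826, so α = -0.510826/-2.708051 ≈ 0.189.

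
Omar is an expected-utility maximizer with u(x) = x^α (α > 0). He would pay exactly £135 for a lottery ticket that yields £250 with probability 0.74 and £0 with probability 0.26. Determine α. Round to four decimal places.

α ≈ 0.4887

The lottery's expected utility is 0.74·u(250) + 0.26·u(0) = 0.74·250^α (since u(0) = 0 for α > 0).
Indifference: 135^α = 0.74·250^α, so (135/250)^α = 0.74.
α = ln(0.74) / ln(135/250) = -0.3011051/-0.6161861 ≈ 0.4887.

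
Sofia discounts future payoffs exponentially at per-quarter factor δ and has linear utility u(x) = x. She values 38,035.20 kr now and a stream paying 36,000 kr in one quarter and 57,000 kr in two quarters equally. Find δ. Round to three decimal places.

Present value of the stream is 36000·δ + 57000·δ². Indifference gives 36000δ + 57000δ² = 38035.20.
That is, 57000δ² + 36000δ − 38035.20 = 0, a quadratic in δ.
The positive root is δ = [−36000 + √(36000² + 4·57000·38035.20)] / (2·57000) = (−36000 + 99840.000)/114000 ≈ 0.560.

δ ≈ 0.560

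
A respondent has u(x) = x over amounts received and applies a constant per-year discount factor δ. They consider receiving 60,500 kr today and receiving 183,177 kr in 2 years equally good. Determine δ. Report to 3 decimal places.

δ ≈ 0.575

Indifference means u(60500) = δ^2 · u(183177), so δ^2 = u(60500)/u(183177).
With u(x) = x: δ^2 = 60500/183177 = 0.33028.
So δ = 0.33028^(1/2) ≈ 0.575.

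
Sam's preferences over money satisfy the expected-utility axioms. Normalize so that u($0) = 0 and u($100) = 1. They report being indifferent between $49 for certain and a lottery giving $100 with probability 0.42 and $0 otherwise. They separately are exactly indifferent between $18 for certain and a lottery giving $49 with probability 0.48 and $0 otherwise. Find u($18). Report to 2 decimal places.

0.20

First, u($49) = 0.42·u($100) + 0.58·u($0) = 0.42.
The second indifference gives u($18) = 0.48·u($49) + 0.52·u($0) = 0.48·0.42 + 0.52·0.00 = 0.2016.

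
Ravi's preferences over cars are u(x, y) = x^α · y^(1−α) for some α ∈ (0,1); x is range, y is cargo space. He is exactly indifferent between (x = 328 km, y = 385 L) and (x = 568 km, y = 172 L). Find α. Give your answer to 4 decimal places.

α ≈ 0.5947

Indifference: 328^α · 385^(1−α) = 568^α · 172^(1−α).
Rearrange to (328/568)^α = (172/385)^(1−α) and take logs: α·-0.5491078 = (1−α)·-0.8057489.
With A = -0.5491078 and B = -0.8057489: α·A = (1−α)·B, so α = B/(A+B) = -0.8057489/-1.3548567 ≈ 0.5947.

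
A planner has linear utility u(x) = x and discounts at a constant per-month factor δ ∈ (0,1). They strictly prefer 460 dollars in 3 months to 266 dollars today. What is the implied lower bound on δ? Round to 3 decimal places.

The preference means 266 < δ^3·460.
Hence δ^3 > 266/460 = 0.57826, and x ↦ x^(1/3) is increasing on (0,∞).
δ > (266/460)^(1/3) ≈ 0.833.

δ > 0.833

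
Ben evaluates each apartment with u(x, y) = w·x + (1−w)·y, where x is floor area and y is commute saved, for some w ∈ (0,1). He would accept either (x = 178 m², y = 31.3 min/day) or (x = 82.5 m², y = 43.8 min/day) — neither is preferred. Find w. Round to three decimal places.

Indifference: w·178 + (1−w)·31.3 = w·82.5 + (1−w)·43.8.
Collecting terms: w·95.5 = (1−w)·12.5.
The marginal rate of substitution is 12.5/95.5, so w = 12.5/(95.5+12.5) = 0.116.

w = 0.116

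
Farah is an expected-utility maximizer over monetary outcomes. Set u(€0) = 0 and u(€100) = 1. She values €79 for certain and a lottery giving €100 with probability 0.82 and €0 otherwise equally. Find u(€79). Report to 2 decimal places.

0.82

By the standard-gamble method, u(€79) is just the indifference probability on the best outcome: 0.82.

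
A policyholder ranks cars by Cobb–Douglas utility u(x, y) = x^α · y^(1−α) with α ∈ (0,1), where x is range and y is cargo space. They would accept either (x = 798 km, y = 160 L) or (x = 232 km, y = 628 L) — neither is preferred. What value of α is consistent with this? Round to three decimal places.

α ≈ 0.525

Set the two utilities equal: 798^α·160^(1−α) = 232^α·628^(1−α).
(798/232)^α = (628/160)^(1−α); take logs: α·ln(798/232) = (1−α)·ln(628/160), i.e. α·1.235371 = (1−α)·1.367366.
So α/(1−α) = (1.367366)/(1.235371) = 1.106846, and α = 1.106846/2.106846 ≈ 0.525.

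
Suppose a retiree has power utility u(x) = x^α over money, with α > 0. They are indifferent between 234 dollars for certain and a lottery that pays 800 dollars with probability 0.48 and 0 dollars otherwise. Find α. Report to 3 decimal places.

α ≈ 0.597

The lottery's expected utility is 0.48·u(800) + 0.52·u(0) = 0.48·800^α (since u(0) = 0 for α > 0).
Setting u(234) equal to that: 234^α = 0.48·800^α ⇒ (234/800)^α = 0.48.
α = ln(0.48) / ln(234/800) = -0.733969/-1.229291 ≈ 0.597.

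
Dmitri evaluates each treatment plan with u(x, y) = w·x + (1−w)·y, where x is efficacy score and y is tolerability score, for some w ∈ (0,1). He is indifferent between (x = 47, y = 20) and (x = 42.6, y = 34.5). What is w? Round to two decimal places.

u(47,20) = u(42.6,34.5) means w·47 + (1−w)·20 = w·42.6 + (1−w)·34.5.
Rearranging, 4.4·w − 14.5·(1−w) = 0.
Hence w = 14.5/(4.4+14.5) = 14.5/18.9 = 0.77.

w = 0.77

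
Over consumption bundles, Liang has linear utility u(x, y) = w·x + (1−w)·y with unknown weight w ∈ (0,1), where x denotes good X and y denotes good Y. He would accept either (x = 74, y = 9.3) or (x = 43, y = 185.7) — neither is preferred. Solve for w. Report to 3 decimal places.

u(74,9.3) = u(43,185.7) means w·74 + (1−w)·9.3 = w·43 + (1−w)·185.7.
w·(74−43) = (1−w)·(185.7−9.3), i.e. w·31 = (1−w)·176.4.
So w/(1−w) = 176.4/31 = 5.6903, giving w = 176.4/(31+176.4) = 0.851.

w = 0.851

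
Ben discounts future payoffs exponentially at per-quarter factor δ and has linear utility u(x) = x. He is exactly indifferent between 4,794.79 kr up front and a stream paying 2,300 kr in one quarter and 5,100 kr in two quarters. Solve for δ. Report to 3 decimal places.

δ ≈ 0.770

The stream is worth 2300δ + 5100δ² today, so 2300δ + 5100δ² = 4794.79.
So 5100δ² + 2300δ − 4794.79 = 0.
δ = (−2300 + √(2300² + 4·5100·4794.79)) / (2·5100) = (−2300 + √103103716.00) / 10200 ≈ 0.770.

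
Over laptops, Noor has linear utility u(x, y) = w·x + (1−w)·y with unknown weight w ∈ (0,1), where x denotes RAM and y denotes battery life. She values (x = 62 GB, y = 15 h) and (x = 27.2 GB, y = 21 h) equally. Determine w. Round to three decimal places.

w = 0.147

Equating utilities: w·62 + (1−w)·15 = w·27.2 + (1−w)·21.
Collecting terms: w·34.8 = (1−w)·6.
So w/(1−w) = 6/34.8 = 0.1724, giving w = 6/(34.8+6) = 0.147.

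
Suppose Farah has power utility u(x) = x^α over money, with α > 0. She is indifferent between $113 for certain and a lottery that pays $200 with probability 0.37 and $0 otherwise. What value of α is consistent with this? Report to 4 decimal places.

The lottery's expected utility is 0.37·u(200) + 0.63·u(0) = 0.37·200^α (since u(0) = 0 for α > 0).
Indifference: 113^α = 0.37·200^α, so (113/200)^α = 0.37.
α = ln(0.37) / ln(113/200) = -0.9942523/-0.5709295 ≈ 1.7415.

α ≈ 1.7415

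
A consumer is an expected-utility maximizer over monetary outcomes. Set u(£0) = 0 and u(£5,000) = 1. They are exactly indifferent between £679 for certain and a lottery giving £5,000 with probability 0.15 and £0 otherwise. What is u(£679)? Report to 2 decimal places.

By the standard-gamble method, u(£679) is just the indifference probability on the best outcome: 0.15.

0.15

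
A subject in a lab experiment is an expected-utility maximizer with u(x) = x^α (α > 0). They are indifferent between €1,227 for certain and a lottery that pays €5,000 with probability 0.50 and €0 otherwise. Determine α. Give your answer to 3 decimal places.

α ≈ 0.493

EU(lottery) = 0.50·5000^α + 0.50·0 = 0.50·5000^α.
Indifference: 1227^α = 0.50·5000^α, so (1227/5000)^α = 0.50.
α = ln(0.50) / ln(1227/5000) = -0.693147/-1.404866 ≈ 0.493.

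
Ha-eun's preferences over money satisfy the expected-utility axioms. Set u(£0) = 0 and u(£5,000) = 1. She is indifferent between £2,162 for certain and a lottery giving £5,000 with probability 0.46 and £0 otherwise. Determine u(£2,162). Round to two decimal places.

0.46

The indifference gives u(£2,162) = 0.46·u(£5,000) + 0.54·u(£0) = 0.46·1 + 0.54·0 = 0.46.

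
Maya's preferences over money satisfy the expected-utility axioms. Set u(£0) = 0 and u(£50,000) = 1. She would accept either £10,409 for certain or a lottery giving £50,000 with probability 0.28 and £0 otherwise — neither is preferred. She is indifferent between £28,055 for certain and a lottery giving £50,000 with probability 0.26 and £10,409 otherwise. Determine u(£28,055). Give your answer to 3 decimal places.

The first gamble pins u(£10,409): it must equal 0.28·1 + 0.72·0 = 0.28.
Then u(£28,055) = 0.26·u(£50,000) + 0.74·u(£10,409) = 0.26·1.00 + 0.74·0.28 = 0.4672.

0.467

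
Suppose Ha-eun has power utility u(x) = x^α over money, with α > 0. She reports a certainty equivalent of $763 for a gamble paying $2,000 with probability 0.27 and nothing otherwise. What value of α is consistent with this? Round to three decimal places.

α ≈ 1.359

The lottery's expected utility is 0.27·u(2000) + 0.73·u(0) = 0.27·2000^α (since u(0) = 0 for α > 0).
Setting u(763) equal to that: 763^α = 0.27·2000^α ⇒ (763/2000)^α = 0.27.
Taking logs: α·ln(763/2000) = ln(0.27), so α = -1.309333 / -0.963644 ≈ 1.359.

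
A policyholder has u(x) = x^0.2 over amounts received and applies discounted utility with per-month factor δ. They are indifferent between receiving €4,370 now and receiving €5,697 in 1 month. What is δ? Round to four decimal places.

Equating discounted utilities: u(4370) = δ·u(5697) ⇒ δ = u(4370)/u(5697).
With u(x) = x^0.2: δ = 4370^0.2/5697^0.2 = (4370/5697)^0.2 = 0.94835.

δ ≈ 0.9483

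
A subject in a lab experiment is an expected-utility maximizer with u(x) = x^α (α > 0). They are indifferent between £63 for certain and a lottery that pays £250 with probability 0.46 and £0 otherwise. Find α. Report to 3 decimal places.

Since u(0) = 0, the lottery's EU is 0.46·250^α.
Equating: 63^α = 0.46·250^α, i.e. 0.2520^α = 0.46.
Taking logs: α·ln(63/250) = ln(0.46), so α = -0.776529 / -1.378326 ≈ 0.563.

α ≈ 0.563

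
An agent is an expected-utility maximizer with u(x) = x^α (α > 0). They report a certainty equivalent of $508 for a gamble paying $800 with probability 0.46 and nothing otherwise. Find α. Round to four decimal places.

Since u(0) = 0, the lottery's EU is 0.46·800^α.
Indifference: 508^α = 0.46·800^α, so (508/800)^α = 0.46.
Taking logs: α·ln(508/800) = ln(0.46), so α = -0.7765288 / -0.4541303 ≈ 1.7099.

α ≈ 1.7099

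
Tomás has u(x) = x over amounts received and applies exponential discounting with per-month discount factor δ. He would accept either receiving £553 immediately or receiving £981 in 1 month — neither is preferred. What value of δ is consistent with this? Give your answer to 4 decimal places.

The payoff in 1 month is discounted by δ, so u(553) = δ·u(981) and δ = u(553)/u(981).
With u(x) = x: δ = 553/981 = 0.56371.

δ ≈ 0.5637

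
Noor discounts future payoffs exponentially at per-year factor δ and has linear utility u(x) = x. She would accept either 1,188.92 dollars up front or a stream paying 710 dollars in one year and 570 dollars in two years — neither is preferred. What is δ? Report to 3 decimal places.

Equating present values: 1188.92 = 710δ + 570δ².
That is, 570δ² + 710δ − 1188.92 = 0, a quadratic in δ.
By the quadratic formula (taking the positive root), δ = (−710 + √3214837.60) / 1140 ≈ 0.950.

δ ≈ 0.950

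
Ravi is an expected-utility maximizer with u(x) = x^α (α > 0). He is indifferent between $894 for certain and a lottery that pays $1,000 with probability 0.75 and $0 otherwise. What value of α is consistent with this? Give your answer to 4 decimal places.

α ≈ 2.5675

The lottery's expected utility is 0.75·u(1000) + 0.25·u(0) = 0.75·1000^α (since u(0) = 0 for α > 0).
Indifference: 894^α = 0.75·1000^α, so (894/1000)^α = 0.75.
Take logs: α = ln 0.75 / ln(894/1000) ≈ 2.567455.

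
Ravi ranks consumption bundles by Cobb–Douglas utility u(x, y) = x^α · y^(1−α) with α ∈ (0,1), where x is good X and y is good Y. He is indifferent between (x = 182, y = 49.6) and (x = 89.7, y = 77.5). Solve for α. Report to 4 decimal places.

Indifference: 182^α · 49.6^(1−α) = 89.7^α · 77.5^(1−α).
Rearrange to (182/89.7)^α = (77.5/49.6)^(1−α) and take logs: α·0.7075359 = (1−α)·0.4462871.
So α/(1−α) = (0.4462871)/(0.7075359) = 0.6307625, and α = 0.6307625/1.6307625 ≈ 0.3868.

α ≈ 0.3868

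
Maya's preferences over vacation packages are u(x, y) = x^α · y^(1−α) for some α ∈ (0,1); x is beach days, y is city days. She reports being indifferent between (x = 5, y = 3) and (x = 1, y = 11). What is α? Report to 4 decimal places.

α ≈ 0.4467

Set the two utilities equal: 5^α·3^(1−α) = 1^α·11^(1−α).
Taking logs: α·ln 5 + (1−α)·ln 3 = α·ln 1 + (1−α)·ln 11, i.e. α·1.6094379 = (1−α)·1.2992830.
So α/(1−α) = (1.2992830)/(1.6094379) = 0.8072899, and α = 0.8072899/1.8072899 ≈ 0.4467.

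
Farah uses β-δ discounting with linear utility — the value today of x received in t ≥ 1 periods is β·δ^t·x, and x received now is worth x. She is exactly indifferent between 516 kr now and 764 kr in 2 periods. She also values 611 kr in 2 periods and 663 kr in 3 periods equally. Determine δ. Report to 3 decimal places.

δ ≈ 0.922

The second indifference involves only future payoffs, so β cancels: β·δ^2·611 = β·δ^3·663, giving δ = 611/663 = 0.92157.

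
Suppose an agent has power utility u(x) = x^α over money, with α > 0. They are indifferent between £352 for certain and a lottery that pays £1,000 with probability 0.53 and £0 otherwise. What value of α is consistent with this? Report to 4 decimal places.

α ≈ 0.6080

The lottery's expected utility is 0.53·u(1000) + 0.47·u(0) = 0.53·1000^α (since u(0) = 0 for α > 0).
Equating: 352^α = 0.53·1000^α, i.e. 0.3520^α = 0.53.
Taking logs: α·ln(352/1000) = ln(0.53), so α = -0.6348783 / -1.0441241 ≈ 0.6080.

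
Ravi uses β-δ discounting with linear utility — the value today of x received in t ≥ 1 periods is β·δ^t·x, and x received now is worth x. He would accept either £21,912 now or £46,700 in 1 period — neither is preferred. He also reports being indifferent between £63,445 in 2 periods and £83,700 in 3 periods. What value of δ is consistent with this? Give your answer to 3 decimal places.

Both payoffs in the second observation are in the future, so β drops out: δ^2·63445 = δ^3·83700 ⇒ δ = 63445/83700 = 0.75800.

δ ≈ 0.758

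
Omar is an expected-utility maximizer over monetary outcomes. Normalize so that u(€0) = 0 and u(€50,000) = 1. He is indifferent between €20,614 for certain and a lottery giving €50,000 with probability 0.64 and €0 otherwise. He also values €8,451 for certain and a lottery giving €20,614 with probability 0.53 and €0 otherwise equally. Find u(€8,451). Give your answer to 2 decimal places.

First, u(€20,614) = 0.64·u(€50,000) + 0.36·u(€0) = 0.64.
The second indifference gives u(€8,451) = 0.53·u(€20,614) + 0.47·u(€0) = 0.53·0.64 + 0.47·0.00 = 0.3392.

0.34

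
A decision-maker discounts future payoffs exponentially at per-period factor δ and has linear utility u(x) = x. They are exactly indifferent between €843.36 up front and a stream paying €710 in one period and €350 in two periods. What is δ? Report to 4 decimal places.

δ ≈ 0.8400

Equating present values: 843.36 = 710δ + 350δ².
That is, 350δ² + 710δ − 843.36 = 0, a quadratic in δ.
The positive root is δ = [−710 + √(710² + 4·350·843.36)] / (2·350) = (−710 + 1298.000)/700 ≈ 0.8400.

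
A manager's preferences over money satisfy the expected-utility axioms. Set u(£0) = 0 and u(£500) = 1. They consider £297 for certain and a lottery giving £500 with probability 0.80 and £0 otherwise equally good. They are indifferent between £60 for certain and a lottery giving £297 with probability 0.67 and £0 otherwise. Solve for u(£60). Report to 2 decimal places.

From the first indifference, u(£297) = 0.80·u(£500) + 0.20·u(£0) = 0.80·1 + 0.20·0 = 0.80.
Chaining: u(£60) = 0.67·0.80 + 0.33·0.00 = 0.5360.

0.54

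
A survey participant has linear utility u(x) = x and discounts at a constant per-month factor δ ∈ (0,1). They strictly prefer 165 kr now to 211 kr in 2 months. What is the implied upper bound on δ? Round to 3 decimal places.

δ < 0.884

The preference means 165 > δ^2·211.
So δ^2 < 165/211 = 0.78199; taking the square root of both positive sides preserves the inequality.
δ < (165/211)^(1/2) ≈ 0.884.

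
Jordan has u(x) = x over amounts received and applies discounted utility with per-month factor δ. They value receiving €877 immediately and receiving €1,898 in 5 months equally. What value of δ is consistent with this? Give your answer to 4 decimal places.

The payoff in 5 months is discounted by δ^5, so u(877) = δ^5·u(1898) and δ^5 = u(877)/u(1898).
With u(x) = x: δ^5 = 877/1898 = 0.46207.
Hence δ = (0.46207)^(1/5) = 0.856921.

δ ≈ 0.8569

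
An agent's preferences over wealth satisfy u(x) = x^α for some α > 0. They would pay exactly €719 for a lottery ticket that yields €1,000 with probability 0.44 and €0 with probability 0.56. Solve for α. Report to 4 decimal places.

The lottery's expected utility is 0.44·u(1000) + 0.56·u(0) = 0.44·1000^α (since u(0) = 0 for α > 0).
Equating: 719^α = 0.44·1000^α, i.e. 0.7190^α = 0.44.
Take logs: α = ln 0.44 / ln(719/1000) ≈ 2.488620.

α ≈ 2.4886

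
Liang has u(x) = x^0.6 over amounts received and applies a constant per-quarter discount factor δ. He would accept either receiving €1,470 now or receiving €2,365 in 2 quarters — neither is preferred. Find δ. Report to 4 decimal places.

Equating discounted utilities: u(1470) = δ^2·u(2365) ⇒ δ^2 = u(1470)/u(2365).
Since u(x) = x^0.6, δ^2 = (1470/2365)^0.6 = 0.62156^0.6 = 0.75178.
Hence δ = (0.75178)^(1/2) = 0.867053.

δ ≈ 0.8671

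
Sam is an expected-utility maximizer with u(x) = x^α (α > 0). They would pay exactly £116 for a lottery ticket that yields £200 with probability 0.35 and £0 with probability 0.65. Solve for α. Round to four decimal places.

α ≈ 1.9272

EU(lottery) = 0.35·200^α + 0.65·0 = 0.35·200^α.
Setting u(116) equal to that: 116^α = 0.35·200^α ⇒ (116/200)^α = 0.35.
α = ln(0.35) / ln(116/200) = -1.0498221/-0.5447272 ≈ 1.9272.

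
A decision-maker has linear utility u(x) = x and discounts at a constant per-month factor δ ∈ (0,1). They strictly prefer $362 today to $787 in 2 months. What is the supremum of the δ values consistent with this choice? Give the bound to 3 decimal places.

δ < 0.678

Under u(x) = x this choice says 362 > δ^2·787.
Hence δ^2 < 362/787 = 0.45997, and x ↦ x^(1/2) is increasing on (0,∞).
δ < 0.45997^(1/2) = 0.678.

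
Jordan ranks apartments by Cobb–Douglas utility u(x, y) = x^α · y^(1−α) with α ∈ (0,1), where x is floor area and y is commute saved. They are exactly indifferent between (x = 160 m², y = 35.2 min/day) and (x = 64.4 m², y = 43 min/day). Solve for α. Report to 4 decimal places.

The Cobb–Douglas utilities coincide, so 160^α·35.2^(1−α) = 64.4^α·43^(1−α).
Rearrange to (160/64.4)^α = (43/35.2)^(1−α) and take logs: α·0.9100602 = (1−α)·0.2001540.
Thus α·(1.1102142) = 0.2001540, so α = 0.2001540/1.1102142 ≈ 0.1803.

α ≈ 0.1803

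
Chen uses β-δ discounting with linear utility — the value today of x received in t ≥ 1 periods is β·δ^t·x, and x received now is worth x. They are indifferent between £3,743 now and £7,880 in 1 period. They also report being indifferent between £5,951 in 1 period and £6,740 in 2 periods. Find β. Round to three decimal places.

The second indifference involves only future payoffs, so β cancels: β·δ^1·5951 = β·δ^2·6740, giving δ = 5951/6740 = 0.88294.
The first indifference: 3743 = β·δ·7880, so β = 3743/(δ·7880) = 3743/(0.88294·7880) ≈ 0.538.

β ≈ 0.538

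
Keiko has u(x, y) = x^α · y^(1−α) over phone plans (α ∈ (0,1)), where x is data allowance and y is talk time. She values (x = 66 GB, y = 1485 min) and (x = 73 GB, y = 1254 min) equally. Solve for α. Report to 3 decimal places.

α ≈ 0.626

The Cobb–Douglas utilities coincide, so 66^α·1485^(1−α) = 73^α·1254^(1−α).
Rearrange to (66/73)^α = (1254/1485)^(1−α) and take logs: α·-0.100805 = (1−α)·-0.169076.
With A = -0.100805 and B = -0.169076: α·A = (1−α)·B, so α = B/(A+B) = -0.169076/-0.269881 ≈ 0.626.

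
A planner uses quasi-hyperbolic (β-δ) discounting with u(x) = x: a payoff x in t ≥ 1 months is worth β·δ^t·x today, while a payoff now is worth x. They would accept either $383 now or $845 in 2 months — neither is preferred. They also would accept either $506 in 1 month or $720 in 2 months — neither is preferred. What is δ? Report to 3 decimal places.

δ ≈ 0.703

Both payoffs in the second observation are in the future, so β drops out: δ^1·506 = δ^2·720 ⇒ δ = 506/720 = 0.70278.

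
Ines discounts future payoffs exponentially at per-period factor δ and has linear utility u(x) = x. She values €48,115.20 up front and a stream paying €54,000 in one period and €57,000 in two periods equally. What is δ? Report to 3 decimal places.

Equating present values: 48115.20 = 54000δ + 57000δ².
So 57000δ² + 54000δ − 48115.20 = 0.
By the quadratic formula (taking the positive root), δ = (−54000 + √13886265600.00) / 114000 ≈ 0.560.

δ ≈ 0.560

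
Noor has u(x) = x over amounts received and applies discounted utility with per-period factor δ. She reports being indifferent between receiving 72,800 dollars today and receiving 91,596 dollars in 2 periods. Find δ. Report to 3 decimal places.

Equating discounted utilities: u(72800) = δ^2·u(91596) ⇒ δ^2 = u(72800)/u(91596).
With u(x) = x: δ^2 = 72800/91596 = 0.79479.
Taking the square root: δ = 0.79479^(1/2) ≈ 0.892.

δ ≈ 0.892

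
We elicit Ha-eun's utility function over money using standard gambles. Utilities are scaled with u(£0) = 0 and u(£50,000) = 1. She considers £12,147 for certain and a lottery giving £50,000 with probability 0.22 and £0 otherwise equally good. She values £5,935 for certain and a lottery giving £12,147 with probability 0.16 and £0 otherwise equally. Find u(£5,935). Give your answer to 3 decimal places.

The first gamble pins u(£12,147): it must equal 0.22·1 + 0.78·0 = 0.22.
Chaining: u(£5,935) = 0.16·0.22 + 0.84·0.00 = 0.0352.

0.035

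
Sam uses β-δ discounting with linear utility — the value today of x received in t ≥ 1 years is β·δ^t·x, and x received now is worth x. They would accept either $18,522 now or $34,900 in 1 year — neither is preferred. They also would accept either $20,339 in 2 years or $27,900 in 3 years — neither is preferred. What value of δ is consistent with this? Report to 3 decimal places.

From the later pair, β·δ^2·20339 = β·δ^3·27900; dividing through, δ = 20339/27900 = 0.72900.

δ ≈ 0.729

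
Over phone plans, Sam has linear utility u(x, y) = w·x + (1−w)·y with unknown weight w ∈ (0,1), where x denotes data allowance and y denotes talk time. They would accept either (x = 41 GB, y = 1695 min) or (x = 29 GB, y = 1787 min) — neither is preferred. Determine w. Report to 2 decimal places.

w = 0.88

Indifference: w·41 + (1−w)·1695 = w·29 + (1−w)·1787.
Collecting terms: w·12 = (1−w)·92.
So w/(1−w) = 92/12 = 7.6667, giving w = 92/(12+92) = 0.88.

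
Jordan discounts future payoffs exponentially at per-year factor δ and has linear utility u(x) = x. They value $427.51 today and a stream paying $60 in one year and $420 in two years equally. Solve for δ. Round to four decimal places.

Equating present values: 427.51 = 60δ + 420δ².
That is, 420δ² + 60δ − 427.51 = 0, a quadratic in δ.
By the quadratic formula (taking the positive root), δ = (−60 + √721816.80) / 840 ≈ 0.9400.

δ ≈ 0.9400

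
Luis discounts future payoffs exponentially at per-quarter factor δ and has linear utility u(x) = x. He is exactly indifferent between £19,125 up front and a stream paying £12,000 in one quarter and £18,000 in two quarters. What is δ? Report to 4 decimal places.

Present value of the stream is 12000·δ + 18000·δ². Indifference gives 12000δ + 18000δ² = 19125.
That is, 18000δ² + 12000δ − 19125 = 0, a quadratic in δ.
By the quadratic formula (taking the positive root), δ = (−12000 + √1521000000.00) / 36000 ≈ 0.7500.

δ ≈ 0.7500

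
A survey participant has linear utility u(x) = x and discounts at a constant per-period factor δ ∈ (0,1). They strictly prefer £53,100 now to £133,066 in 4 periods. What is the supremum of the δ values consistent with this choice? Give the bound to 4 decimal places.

The preference means 53100 > δ^4·133066.
Hence δ^4 < 53100/133066 = 0.39905, and x ↦ x^(1/4) is increasing on (0,∞).
δ < 0.39905^(1/4) = 0.7948.

δ < 0.7948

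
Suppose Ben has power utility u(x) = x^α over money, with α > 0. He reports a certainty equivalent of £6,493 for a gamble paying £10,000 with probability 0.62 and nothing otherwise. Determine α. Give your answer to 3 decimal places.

Since u(0) = 0, the lottery's EU is 0.62·10000^α.
Setting u(6493) equal to that: 6493^α = 0.62·10000^α ⇒ (6493/10000)^α = 0.62.
Take logs: α = ln 0.62 / ln(6493/10000) ≈ 1.10692.

α ≈ 1.107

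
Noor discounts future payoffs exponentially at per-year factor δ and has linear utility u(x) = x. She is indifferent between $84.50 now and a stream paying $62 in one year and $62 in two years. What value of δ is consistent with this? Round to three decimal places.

The stream is worth 62δ + 62δ² today, so 62δ + 62δ² = 84.50.
That is, 62δ² + 62δ − 84.50 = 0, a quadratic in δ.
The positive root is δ = [−62 + √(62² + 4·62·84.50)] / (2·62) = (−62 + 157.480)/124 ≈ 0.770.

δ ≈ 0.770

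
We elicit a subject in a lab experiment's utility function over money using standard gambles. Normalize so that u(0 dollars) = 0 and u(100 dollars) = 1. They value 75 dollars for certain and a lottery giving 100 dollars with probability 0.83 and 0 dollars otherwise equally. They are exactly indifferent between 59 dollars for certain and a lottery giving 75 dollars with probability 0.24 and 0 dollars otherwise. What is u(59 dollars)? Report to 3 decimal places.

From the first indifference, u(75 dollars) = 0.83·u(100 dollars) + 0.17·u(0 dollars) = 0.83·1 + 0.17·0 = 0.83.
The second indifference gives u(59 dollars) = 0.24·u(75 dollars) + 0.76·u(0 dollars) = 0.24·0.83 + 0.76·0.00 = 0.1992.

0.199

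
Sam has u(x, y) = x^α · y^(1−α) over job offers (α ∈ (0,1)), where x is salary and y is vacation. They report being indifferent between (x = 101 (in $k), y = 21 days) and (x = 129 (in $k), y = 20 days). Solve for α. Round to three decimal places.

α ≈ 0.166

Set the two utilities equal: 101^α·21^(1−α) = 129^α·20^(1−α).
Rearrange to (101/129)^α = (20/21)^(1−α) and take logs: α·-0.244692 = (1−α)·-0.048790.
So α/(1−α) = (-0.048790)/(-0.244692) = 0.199394, and α = 0.199394/1.199394 ≈ 0.166.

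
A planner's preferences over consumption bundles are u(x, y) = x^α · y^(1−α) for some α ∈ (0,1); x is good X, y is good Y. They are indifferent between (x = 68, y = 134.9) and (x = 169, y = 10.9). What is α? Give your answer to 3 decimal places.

Set the two utilities equal: 68^α·134.9^(1−α) = 169^α·10.9^(1−α).
(68/169)^α = (10.9/134.9)^(1−α); take logs: α·ln(68/169) = (1−α)·ln(10.9/134.9), i.e. α·-0.910391 = (1−α)·-2.515771.
So α/(1−α) = (-2.515771)/(-0.910391) = 2.763396, and α = 2.763396/3.763396 ≈ 0.734.

α ≈ 0.734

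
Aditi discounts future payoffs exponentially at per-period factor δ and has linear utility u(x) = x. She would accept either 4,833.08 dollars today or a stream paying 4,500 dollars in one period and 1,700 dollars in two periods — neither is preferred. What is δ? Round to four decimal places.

The stream is worth 4500δ + 1700δ² today, so 4500δ + 1700δ² = 4833.08.
Rearranged: 1700δ² + 4500δ − 4833.08 = 0.
The positive root is δ = [−4500 + √(4500² + 4·1700·4833.08)] / (2·1700) = (−4500 + 7288.000)/3400 ≈ 0.8200.

δ ≈ 0.8200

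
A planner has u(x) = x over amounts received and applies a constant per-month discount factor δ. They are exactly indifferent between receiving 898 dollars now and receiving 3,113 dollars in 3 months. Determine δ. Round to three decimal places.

The payoff in 3 months is discounted by δ^3, so u(898) = δ^3·u(3113) and δ^3 = u(898)/u(3113).
With u(x) = x: δ^3 = 898/3113 = 0.28847.
Taking the cube root: δ = 0.28847^(1/3) ≈ 0.661.

δ ≈ 0.661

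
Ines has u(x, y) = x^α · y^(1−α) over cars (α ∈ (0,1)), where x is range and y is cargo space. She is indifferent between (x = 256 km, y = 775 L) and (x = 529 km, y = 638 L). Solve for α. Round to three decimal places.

α ≈ 0.211

The Cobb–Douglas utilities coincide, so 256^α·775^(1−α) = 529^α·638^(1−α).
Taking logs: α·ln 256 + (1−α)·ln 775 = α·ln 529 + (1−α)·ln 638, i.e. α·-0.725811 = (1−α)·-0.194525.
So α/(1−α) = (-0.194525)/(-0.725811) = 0.268011, and α = 0.268011/1.268011 ≈ 0.211.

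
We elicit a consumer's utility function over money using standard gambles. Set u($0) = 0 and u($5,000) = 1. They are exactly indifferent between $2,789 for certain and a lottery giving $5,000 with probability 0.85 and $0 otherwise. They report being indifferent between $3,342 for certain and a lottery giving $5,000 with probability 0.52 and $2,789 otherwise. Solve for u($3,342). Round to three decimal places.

0.928

The first gamble pins u($2,789): it must equal 0.85·1 + 0.15·0 = 0.85.
Chaining: u($3,342) = 0.52·1.00 + 0.48·0.85 = 0.9280.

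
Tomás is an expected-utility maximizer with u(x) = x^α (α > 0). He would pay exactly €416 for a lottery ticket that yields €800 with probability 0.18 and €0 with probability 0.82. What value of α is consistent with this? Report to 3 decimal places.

α ≈ 2.622

The lottery's expected utility is 0.18·u(800) + 0.82·u(0) = 0.18·800^α (since u(0) = 0 for α > 0).
Equating: 416^α = 0.18·800^α, i.e. 0.5200^α = 0.18.
α = ln(0.18) / ln(416/800) = -1.714798/-0.653926 ≈ 2.622.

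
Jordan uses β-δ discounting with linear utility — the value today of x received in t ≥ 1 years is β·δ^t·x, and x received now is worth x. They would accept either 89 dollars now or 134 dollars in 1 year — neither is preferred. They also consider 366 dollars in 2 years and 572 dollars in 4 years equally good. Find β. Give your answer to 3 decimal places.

β ≈ 0.830

Both payoffs in the second observation are in the future, so β drops out: δ^2·366 = δ^4·572 ⇒ δ^2 = 366/572 = 0.63986, so δ = 0.79991.
Now use the now-vs-future pair: 89 = β·δ·134 gives β = 89/(0.79991·134) ≈ 0.830.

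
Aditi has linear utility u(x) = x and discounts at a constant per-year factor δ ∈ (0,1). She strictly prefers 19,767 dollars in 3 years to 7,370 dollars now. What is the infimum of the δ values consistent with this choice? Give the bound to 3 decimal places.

δ > 0.720

Comparing present values: 7370 < δ^3·19767.
So δ^3 > 7370/19767 = 0.37284; taking the cube root of both positive sides preserves the inequality.
δ > (7370/19767)^(1/3) ≈ 0.720.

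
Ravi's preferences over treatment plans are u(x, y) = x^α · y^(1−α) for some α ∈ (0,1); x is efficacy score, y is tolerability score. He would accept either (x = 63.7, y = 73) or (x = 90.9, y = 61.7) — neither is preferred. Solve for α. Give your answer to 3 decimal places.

Indifference: 63.7^α · 73^(1−α) = 90.9^α · 61.7^(1−α).
(63.7/90.9)^α = (61.7/73)^(1−α); take logs: α·ln(63.7/90.9) = (1−α)·ln(61.7/73), i.e. α·-0.355575 = (1−α)·-0.168176.
Thus α·(-0.523751) = -0.168176, so α = -0.168176/-0.523751 ≈ 0.321.

α ≈ 0.321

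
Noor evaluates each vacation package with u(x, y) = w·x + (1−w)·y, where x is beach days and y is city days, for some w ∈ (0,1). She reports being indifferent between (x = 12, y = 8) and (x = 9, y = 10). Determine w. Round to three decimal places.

w = 0.400

u(12,8) = u(9,10) means w·12 + (1−w)·8 = w·9 + (1−w)·10.
Collecting terms: w·3 = (1−w)·2.
The marginal rate of substitution is 2/3, so w = 2/(3+2) = 0.400.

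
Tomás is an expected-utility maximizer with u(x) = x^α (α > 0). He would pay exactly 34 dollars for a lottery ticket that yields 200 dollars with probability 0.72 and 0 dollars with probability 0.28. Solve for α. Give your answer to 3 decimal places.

Since u(0) = 0, the lottery's EU is 0.72·200^α.
Equating: 34^α = 0.72·200^α, i.e. 0.1700^α = 0.72.
α = ln(0.72) / ln(34/200) = -0.328504/-1.771957 ≈ 0.185.

α ≈ 0.185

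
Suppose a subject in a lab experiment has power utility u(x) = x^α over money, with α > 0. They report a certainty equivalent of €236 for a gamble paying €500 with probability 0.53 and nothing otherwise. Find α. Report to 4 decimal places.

Since u(0) = 0, the lottery's EU is 0.53·500^α.
Setting u(236) equal to that: 236^α = 0.53·500^α ⇒ (236/500)^α = 0.53.
Taking logs: α·ln(236/500) = ln(0.53), so α = -0.6348783 / -0.7507763 ≈ 0.8456.

α ≈ 0.8456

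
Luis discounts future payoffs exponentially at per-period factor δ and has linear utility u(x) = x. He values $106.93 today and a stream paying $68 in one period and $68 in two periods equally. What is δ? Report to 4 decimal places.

δ ≈ 0.8500

Present value of the stream is 68·δ + 68·δ². Indifference gives 68δ + 68δ² = 106.93.
Rearranged: 68δ² + 68δ − 106.93 = 0.
δ = (−68 + √(68² + 4·68·106.93)) / (2·68) = (−68 + √33708.96) / 136 ≈ 0.8500.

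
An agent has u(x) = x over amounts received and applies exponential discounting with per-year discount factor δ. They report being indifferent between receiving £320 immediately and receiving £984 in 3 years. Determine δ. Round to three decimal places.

Indifference means u(320) = δ^3 · u(984), so δ^3 = u(320)/u(984).
With u(x) = x: δ^3 = 320/984 = 0.32520.
Taking the cube root: δ = 0.32520^(1/3) ≈ 0.688.

δ ≈ 0.688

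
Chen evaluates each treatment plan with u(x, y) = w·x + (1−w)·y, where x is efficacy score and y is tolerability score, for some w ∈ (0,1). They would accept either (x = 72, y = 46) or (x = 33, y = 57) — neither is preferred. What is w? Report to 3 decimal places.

u(72,46) = u(33,57) means w·72 + (1−w)·46 = w·33 + (1−w)·57.
Collecting terms: w·39 = (1−w)·11.
Hence w = 11/(39+11) = 11/50 = 0.220.

w = 0.220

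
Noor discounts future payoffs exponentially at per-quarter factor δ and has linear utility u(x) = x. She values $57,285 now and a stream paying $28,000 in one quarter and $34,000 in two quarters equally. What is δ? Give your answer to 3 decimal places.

Equating present values: 57285 = 28000δ + 34000δ².
So 34000δ² + 28000δ − 57285 = 0.
δ = (−28000 + √(28000² + 4·34000·57285)) / (2·34000) = (−28000 + √8574760000.00) / 68000 ≈ 0.950.

δ ≈ 0.950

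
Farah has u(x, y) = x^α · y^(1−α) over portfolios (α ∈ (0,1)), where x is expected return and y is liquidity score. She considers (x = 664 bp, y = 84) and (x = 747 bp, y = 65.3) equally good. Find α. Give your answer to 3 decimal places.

α ≈ 0.681

Indifference: 664^α · 84^(1−α) = 747^α · 65.3^(1−α).
(664/747)^α = (65.3/84)^(1−α); take logs: α·ln(664/747) = (1−α)·ln(65.3/84), i.e. α·-0.117783 = (1−α)·-0.251825.
So α/(1−α) = (-0.251825)/(-0.117783) = 2.138042, and α = 2.138042/3.138042 ≈ 0.681.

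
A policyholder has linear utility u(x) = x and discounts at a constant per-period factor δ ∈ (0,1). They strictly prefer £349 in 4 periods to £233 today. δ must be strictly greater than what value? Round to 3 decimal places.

δ > 0.904

Under u(x) = x this choice says 233 < δ^4·349.
So δ^4 > 233/349 = 0.66762; taking the 4th root of both positive sides preserves the inequality.
δ > (233/349)^(1/4) ≈ 0.904.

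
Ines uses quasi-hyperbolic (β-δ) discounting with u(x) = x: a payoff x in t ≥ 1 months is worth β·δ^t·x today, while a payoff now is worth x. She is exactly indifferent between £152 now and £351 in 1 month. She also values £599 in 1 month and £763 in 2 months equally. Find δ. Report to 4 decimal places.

δ ≈ 0.7851

Both payoffs in the second observation are in the future, so β drops out: δ^1·599 = δ^2·763 ⇒ δ = 599/763 = 0.78506.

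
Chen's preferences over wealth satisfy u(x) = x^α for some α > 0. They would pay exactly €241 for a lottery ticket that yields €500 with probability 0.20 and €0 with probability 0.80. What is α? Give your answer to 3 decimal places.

α ≈ 2.205

Since u(0) = 0, the lottery's EU is 0.20·500^α.
Indifference: 241^α = 0.20·500^α, so (241/500)^α = 0.20.
α = ln(0.20) / ln(241/500) = -1.609438/-0.729811 ≈ 2.205.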